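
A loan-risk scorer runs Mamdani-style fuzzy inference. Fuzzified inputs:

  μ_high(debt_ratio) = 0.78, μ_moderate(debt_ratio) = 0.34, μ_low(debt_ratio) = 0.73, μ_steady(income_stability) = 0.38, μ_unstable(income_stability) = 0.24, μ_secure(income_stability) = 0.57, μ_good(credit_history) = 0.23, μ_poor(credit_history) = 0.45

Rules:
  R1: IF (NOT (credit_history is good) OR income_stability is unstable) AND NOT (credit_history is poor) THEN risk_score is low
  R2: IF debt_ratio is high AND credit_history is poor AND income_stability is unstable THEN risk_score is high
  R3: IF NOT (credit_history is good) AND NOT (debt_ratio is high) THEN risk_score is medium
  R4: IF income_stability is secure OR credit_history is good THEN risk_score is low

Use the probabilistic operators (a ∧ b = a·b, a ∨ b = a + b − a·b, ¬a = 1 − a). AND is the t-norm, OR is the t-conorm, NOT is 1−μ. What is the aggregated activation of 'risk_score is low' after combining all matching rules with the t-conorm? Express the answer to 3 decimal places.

0.819

R1: (¬good=1−0.23=0.77 OR unstable=0.24) = 0.8252; AND[a·b] with ¬poor=1−0.45=0.55 → w = 0.4539
R2: high=0.78, poor=0.45, unstable=0.24; AND[a·b] → w = 0.0842
R3: ¬good=1−0.23=0.77, ¬high=1−0.78=0.22; AND[a·b] → w = 0.1694
R4: secure=0.57, good=0.23; OR[a + b − a·b] → w = 0.6689
Rules with consequent 'low': {R1, R4} → strengths 0.4539, 0.6689
Aggregate via t-conorm [a + b − a·b]: 0.8192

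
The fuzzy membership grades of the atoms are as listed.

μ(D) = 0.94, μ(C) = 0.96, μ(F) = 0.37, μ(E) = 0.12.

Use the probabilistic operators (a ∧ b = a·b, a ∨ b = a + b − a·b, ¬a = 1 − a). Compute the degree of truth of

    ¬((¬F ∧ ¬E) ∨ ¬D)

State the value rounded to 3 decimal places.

¬F = 1 − 0.3700 = 0.6300
¬E = 1 − 0.1200 = 0.8800
¬F ∧ ¬E = a·b on (0.6300, 0.8800) = 0.5544
¬D = 1 − 0.9400 = 0.0600
(¬F ∧ ¬E) ∨ ¬D = a + b − a·b on (0.5544, 0.0600) = 0.5811
¬((¬F ∧ ¬E) ∨ ¬D) = 1 − 0.5811 = 0.4189

0.419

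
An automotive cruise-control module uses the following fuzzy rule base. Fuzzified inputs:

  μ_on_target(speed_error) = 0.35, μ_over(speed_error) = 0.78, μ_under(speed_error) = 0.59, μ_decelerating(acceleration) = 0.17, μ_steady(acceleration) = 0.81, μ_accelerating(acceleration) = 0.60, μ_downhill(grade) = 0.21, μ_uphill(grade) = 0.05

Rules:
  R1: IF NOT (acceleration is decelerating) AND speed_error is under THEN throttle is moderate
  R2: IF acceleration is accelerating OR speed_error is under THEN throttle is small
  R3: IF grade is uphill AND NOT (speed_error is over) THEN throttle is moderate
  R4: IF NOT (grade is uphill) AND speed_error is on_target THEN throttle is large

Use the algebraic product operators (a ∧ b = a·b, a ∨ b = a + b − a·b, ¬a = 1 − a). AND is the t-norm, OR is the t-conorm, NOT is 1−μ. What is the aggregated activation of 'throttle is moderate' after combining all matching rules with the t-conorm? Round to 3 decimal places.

R1: ¬decelerating=1−0.17=0.83, under=0.59; AND[a·b] → w = 0.4897
R2: accelerating=0.60, under=0.59; OR[a + b − a·b] → w = 0.8360
R3: uphill=0.05, ¬over=1−0.78=0.22; AND[a·b] → w = 0.0110
R4: ¬uphill=1−0.05=0.95, on_target=0.35; AND[a·b] → w = 0.3325
Rules with consequent 'moderate': {R1, R3} → strengths 0.4897, 0.0110
Aggregate via t-conorm [a + b − a·b]: 0.4953

0.495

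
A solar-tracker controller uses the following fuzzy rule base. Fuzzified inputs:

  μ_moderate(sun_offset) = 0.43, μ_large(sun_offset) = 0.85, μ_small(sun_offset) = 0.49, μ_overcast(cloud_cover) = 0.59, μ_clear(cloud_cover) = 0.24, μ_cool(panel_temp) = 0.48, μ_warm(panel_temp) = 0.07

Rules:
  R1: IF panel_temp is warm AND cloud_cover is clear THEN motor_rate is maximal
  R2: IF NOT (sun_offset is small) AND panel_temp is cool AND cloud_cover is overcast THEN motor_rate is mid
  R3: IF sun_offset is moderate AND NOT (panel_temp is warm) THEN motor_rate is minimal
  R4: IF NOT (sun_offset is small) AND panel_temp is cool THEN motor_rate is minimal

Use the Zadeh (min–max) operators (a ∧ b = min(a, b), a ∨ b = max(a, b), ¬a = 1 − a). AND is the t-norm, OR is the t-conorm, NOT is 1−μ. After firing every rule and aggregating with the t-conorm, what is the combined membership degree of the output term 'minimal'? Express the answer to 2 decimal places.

R1: warm=0.07, clear=0.24; AND[min(a, b)] → w = 0.07
R2: ¬small=1−0.49=0.51, cool=0.48, overcast=0.59; AND[min(a, b)] → w = 0.48
R3: moderate=0.43, ¬warm=1−0.07=0.93; AND[min(a, b)] → w = 0.43
R4: ¬small=1−0.49=0.51, cool=0.48; AND[min(a, b)] → w = 0.48
Rules with consequent 'minimal': {R3, R4} → strengths 0.43, 0.48
Aggregate via t-conorm [max(a, b)]: 0.48

0.48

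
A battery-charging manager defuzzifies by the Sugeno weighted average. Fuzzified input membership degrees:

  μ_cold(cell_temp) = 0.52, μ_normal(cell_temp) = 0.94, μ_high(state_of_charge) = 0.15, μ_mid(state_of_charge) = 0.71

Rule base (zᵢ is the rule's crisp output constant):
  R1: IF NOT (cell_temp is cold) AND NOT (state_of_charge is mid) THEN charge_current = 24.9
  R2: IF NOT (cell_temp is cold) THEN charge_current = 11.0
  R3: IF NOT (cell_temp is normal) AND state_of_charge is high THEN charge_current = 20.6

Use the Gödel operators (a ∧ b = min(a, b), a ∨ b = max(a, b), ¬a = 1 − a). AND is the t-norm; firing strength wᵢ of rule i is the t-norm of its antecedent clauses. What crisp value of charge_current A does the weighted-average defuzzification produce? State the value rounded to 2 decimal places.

16.55

R1 (z=24.9): ¬cold=1−0.52=0.48, ¬mid=1−0.71=0.29; AND[min(a, b)] → w = 0.29
R2 (z=11.0): ¬cold=1−0.52=0.48 → w = 0.48
R3 (z=20.6): ¬normal=1−0.94=0.06, high=0.15; AND[min(a, b)] → w = 0.06
Weighted average = (0.29·24.9 + 0.48·11.0 + 0.06·20.6) / (0.29 + 0.48 + 0.06)
  = 13.7370 / 0.8300 = 16.55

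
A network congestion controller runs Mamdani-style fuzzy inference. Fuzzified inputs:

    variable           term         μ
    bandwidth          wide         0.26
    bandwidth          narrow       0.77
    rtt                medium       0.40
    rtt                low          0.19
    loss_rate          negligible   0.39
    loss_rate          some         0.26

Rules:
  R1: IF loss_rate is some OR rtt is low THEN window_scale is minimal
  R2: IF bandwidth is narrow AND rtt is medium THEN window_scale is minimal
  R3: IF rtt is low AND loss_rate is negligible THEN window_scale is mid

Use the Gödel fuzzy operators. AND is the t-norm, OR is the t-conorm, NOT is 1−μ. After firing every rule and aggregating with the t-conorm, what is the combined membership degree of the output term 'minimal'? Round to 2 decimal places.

0.40

R1: some=0.26, low=0.19; OR[max(a, b)] → w = 0.26
R2: narrow=0.77, medium=0.40; AND[min(a, b)] → w = 0.40
R3: low=0.19, negligible=0.39; AND[min(a, b)] → w = 0.19
Rules with consequent 'minimal': {R1, R2} → strengths 0.26, 0.40
Aggregate via t-conorm [max(a, b)]: 0.40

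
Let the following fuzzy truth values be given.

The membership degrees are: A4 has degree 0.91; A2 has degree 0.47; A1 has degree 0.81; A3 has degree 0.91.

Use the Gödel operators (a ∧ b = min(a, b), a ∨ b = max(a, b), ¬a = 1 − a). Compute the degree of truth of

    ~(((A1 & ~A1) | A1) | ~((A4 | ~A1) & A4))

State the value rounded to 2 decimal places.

~A1 = 1 − 0.81 = 0.19
A1 & ~A1 = min(a, b) on (0.81, 0.19) = 0.19
(A1 & ~A1) | A1 = max(a, b) on (0.19, 0.81) = 0.81
~A1 = 1 − 0.81 = 0.19
A4 | ~A1 = max(a, b) on (0.91, 0.19) = 0.91
(A4 | ~A1) & A4 = min(a, b) on (0.91, 0.91) = 0.91
~((A4 | ~A1) & A4) = 1 − 0.91 = 0.09
((A1 & ~A1) | A1) | ~((A4 | ~A1) & A4) = max(a, b) on (0.81, 0.09) = 0.81
~(((A1 & ~A1) | A1) | ~((A4 | ~A1) & A4)) = 1 − 0.81 = 0.19

0.19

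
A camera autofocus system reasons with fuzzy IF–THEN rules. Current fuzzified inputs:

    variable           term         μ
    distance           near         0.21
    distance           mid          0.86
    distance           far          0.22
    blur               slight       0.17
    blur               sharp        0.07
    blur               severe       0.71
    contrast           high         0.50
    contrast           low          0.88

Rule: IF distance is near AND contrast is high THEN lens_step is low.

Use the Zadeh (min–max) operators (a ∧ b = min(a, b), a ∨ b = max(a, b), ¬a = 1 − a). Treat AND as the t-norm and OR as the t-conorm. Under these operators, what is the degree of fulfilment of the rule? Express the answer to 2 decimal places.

firing strength: near=0.21, high=0.50; AND[min(a, b)] → w = 0.21

0.21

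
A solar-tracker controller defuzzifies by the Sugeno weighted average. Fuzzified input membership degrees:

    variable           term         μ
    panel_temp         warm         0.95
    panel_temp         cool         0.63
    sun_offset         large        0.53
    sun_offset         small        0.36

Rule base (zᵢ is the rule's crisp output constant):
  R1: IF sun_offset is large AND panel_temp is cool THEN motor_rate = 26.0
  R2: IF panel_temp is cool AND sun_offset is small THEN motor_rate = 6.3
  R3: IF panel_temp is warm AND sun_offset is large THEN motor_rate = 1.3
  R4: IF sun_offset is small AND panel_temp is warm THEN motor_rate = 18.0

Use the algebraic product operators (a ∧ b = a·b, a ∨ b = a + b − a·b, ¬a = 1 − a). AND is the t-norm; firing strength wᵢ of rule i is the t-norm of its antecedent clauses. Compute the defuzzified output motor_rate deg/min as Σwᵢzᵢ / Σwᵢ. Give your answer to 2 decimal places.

12.03

R1 (z=26.0): large=0.53, cool=0.63; AND[a·b] → w = 0.3339
R2 (z=6.3): cool=0.63, small=0.36; AND[a·b] → w = 0.2268
R3 (z=1.3): warm=0.95, large=0.53; AND[a·b] → w = 0.5035
R4 (z=18.0): small=0.36, warm=0.95; AND[a·b] → w = 0.3420
Weighted average = (0.3339·26.0 + 0.2268·6.3 + 0.5035·1.3 + 0.3420·18.0) / (0.3339 + 0.2268 + 0.5035 + 0.3420)
  = 16.9208 / 1.4062 = 12.03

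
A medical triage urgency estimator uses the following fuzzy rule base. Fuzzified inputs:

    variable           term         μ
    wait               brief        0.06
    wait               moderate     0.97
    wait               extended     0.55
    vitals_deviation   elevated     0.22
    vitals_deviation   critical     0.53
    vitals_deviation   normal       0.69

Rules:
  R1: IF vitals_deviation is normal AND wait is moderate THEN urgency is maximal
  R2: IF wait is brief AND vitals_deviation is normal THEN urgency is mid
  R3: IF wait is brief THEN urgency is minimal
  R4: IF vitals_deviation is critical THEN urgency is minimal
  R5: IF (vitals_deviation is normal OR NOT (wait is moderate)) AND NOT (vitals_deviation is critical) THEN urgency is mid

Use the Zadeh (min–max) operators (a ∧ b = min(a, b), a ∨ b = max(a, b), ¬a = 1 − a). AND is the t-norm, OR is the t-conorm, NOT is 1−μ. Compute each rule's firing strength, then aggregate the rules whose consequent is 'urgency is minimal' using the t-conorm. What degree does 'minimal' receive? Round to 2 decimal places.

0.53

R1: normal=0.69, moderate=0.97; AND[min(a, b)] → w = 0.69
R2: brief=0.06, normal=0.69; AND[min(a, b)] → w = 0.06
R3: brief=0.06 → w = 0.06
R4: critical=0.53 → w = 0.53
R5: (normal=0.69 OR ¬moderate=1−0.97=0.03) = 0.69; AND[min(a, b)] with ¬critical=1−0.53=0.47 → w = 0.47
Rules with consequent 'minimal': {R3, R4} → strengths 0.06, 0.53
Aggregate via t-conorm [max(a, b)]: 0.53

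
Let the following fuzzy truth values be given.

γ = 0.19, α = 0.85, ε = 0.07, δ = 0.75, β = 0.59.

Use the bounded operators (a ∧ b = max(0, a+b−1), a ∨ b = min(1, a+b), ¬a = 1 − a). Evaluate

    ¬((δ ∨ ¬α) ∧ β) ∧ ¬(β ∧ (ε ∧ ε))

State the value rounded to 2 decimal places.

¬α = 1 − 0.85 = 0.15
δ ∨ ¬α = min(1, a+b) on (0.75, 0.15) = 0.90
(δ ∨ ¬α) ∧ β = max(0, a+b−1) on (0.90, 0.59) = 0.49
¬((δ ∨ ¬α) ∧ β) = 1 − 0.49 = 0.51
ε ∧ ε = max(0, a+b−1) on (0.07, 0.07) = 0.00
β ∧ (ε ∧ ε) = max(0, a+b−1) on (0.59, 0.00) = 0.00
¬(β ∧ (ε ∧ ε)) = 1 − 0.00 = 1.00
¬((δ ∨ ¬α) ∧ β) ∧ ¬(β ∧ (ε ∧ ε)) = max(0, a+b−1) on (0.51, 1.00) = 0.51

0.51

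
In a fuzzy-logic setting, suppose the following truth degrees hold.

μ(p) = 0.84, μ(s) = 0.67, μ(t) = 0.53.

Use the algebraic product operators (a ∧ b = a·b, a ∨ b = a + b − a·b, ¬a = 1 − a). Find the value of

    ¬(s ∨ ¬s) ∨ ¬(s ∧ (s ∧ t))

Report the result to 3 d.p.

0.815

¬s = 1 − 0.6700 = 0.3300
s ∨ ¬s = a + b − a·b on (0.6700, 0.3300) = 0.7789
¬(s ∨ ¬s) = 1 − 0.7789 = 0.2211
s ∧ t = a·b on (0.6700, 0.5300) = 0.3551
s ∧ (s ∧ t) = a·b on (0.6700, 0.3551) = 0.2379
¬(s ∧ (s ∧ t)) = 1 − 0.2379 = 0.7621
¬(s ∨ ¬s) ∨ ¬(s ∧ (s ∧ t)) = a + b − a·b on (0.2211, 0.7621) = 0.8147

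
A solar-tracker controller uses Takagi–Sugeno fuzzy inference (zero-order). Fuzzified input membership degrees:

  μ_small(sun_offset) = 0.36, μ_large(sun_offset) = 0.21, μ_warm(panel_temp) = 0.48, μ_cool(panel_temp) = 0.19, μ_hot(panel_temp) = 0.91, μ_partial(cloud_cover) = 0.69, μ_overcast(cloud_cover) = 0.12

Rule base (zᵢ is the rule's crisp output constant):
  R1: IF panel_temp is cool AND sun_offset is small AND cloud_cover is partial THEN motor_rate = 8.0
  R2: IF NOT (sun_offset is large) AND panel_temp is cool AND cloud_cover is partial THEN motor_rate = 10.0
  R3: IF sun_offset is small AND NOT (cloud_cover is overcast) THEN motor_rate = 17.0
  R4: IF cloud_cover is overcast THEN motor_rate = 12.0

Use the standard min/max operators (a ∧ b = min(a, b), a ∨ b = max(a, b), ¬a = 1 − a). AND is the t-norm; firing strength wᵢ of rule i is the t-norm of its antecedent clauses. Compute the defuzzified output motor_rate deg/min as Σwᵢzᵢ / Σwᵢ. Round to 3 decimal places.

12.767

R1 (z=8.0): cool=0.19, small=0.36, partial=0.69; AND[min(a, b)] → w = 0.19
R2 (z=10.0): ¬large=1−0.21=0.79, cool=0.19, partial=0.69; AND[min(a, b)] → w = 0.19
R3 (z=17.0): small=0.36, ¬overcast=1−0.12=0.88; AND[min(a, b)] → w = 0.36
R4 (z=12.0): overcast=0.12 → w = 0.12
Weighted average = (0.19·8.0 + 0.19·10.0 + 0.36·17.0 + 0.12·12.0) / (0.19 + 0.19 + 0.36 + 0.12)
  = 10.9800 / 0.8600 = 12.767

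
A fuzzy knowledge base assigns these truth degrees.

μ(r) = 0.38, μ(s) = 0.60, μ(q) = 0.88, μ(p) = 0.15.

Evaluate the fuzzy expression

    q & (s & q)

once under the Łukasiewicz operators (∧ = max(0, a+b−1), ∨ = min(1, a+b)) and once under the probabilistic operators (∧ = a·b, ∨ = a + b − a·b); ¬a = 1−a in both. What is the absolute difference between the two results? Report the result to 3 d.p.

0.105

Under Łukasiewicz:
  s & q = max(0, a+b−1) on (0.60, 0.88) = 0.48
  q & (s & q) = max(0, a+b−1) on (0.88, 0.48) = 0.36
  → value = 0.3600
Under probabilistic:
  s & q = a·b on (0.6000, 0.8800) = 0.5280
  q & (s & q) = a·b on (0.8800, 0.5280) = 0.4646
  → value = 0.4646
|0.3600 − 0.4646| = 0.105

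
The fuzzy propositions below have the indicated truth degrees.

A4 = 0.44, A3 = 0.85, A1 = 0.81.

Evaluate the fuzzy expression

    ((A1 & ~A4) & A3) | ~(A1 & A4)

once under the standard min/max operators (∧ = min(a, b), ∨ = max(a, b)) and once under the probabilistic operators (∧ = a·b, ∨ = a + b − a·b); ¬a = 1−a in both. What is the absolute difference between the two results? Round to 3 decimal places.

0.221

Under standard min/max:
  ~A4 = 1 − 0.44 = 0.56
  A1 & ~A4 = min(a, b) on (0.81, 0.56) = 0.56
  (A1 & ~A4) & A3 = min(a, b) on (0.56, 0.85) = 0.56
  A1 & A4 = min(a, b) on (0.81, 0.44) = 0.44
  ~(A1 & A4) = 1 − 0.44 = 0.56
  ((A1 & ~A4) & A3) | ~(A1 & A4) = max(a, b) on (0.56, 0.56) = 0.56
  → value = 0.5600
Under probabilistic:
  ~A4 = 1 − 0.4400 = 0.5600
  A1 & ~A4 = a·b on (0.8100, 0.5600) = 0.4536
  (A1 & ~A4) & A3 = a·b on (0.4536, 0.8500) = 0.3856
  A1 & A4 = a·b on (0.8100, 0.4400) = 0.3564
  ~(A1 & A4) = 1 − 0.3564 = 0.6436
  ((A1 & ~A4) & A3) | ~(A1 & A4) = a + b − a·b on (0.3856, 0.6436) = 0.7810
  → value = 0.7810
|0.5600 − 0.7810| = 0.221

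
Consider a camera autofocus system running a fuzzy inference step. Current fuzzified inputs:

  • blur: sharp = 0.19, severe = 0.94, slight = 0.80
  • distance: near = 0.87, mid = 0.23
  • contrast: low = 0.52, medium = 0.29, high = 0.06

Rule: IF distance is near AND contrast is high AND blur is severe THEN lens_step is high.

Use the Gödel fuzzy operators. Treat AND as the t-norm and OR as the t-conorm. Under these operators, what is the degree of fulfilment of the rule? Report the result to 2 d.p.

firing strength: near=0.87, high=0.06, severe=0.94; AND[min(a, b)] → w = 0.06

0.06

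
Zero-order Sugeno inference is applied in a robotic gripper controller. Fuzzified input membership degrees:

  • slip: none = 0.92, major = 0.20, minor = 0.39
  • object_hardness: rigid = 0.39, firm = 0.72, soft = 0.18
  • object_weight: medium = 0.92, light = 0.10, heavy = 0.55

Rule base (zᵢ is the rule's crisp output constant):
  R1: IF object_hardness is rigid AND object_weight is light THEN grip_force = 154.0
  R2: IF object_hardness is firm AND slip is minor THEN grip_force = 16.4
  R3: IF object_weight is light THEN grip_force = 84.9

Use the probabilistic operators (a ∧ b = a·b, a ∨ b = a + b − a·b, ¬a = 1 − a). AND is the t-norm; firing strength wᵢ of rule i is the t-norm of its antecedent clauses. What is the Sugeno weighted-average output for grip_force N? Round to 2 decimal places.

R1 (z=154.0): rigid=0.39, light=0.10; AND[a·b] → w = 0.0390
R2 (z=16.4): firm=0.72, minor=0.39; AND[a·b] → w = 0.2808
R3 (z=84.9): light=0.10 → w = 0.1000
Weighted average = (0.0390·154.0 + 0.2808·16.4 + 0.1000·84.9) / (0.0390 + 0.2808 + 0.1000)
  = 19.1011 / 0.4198 = 45.50

45.50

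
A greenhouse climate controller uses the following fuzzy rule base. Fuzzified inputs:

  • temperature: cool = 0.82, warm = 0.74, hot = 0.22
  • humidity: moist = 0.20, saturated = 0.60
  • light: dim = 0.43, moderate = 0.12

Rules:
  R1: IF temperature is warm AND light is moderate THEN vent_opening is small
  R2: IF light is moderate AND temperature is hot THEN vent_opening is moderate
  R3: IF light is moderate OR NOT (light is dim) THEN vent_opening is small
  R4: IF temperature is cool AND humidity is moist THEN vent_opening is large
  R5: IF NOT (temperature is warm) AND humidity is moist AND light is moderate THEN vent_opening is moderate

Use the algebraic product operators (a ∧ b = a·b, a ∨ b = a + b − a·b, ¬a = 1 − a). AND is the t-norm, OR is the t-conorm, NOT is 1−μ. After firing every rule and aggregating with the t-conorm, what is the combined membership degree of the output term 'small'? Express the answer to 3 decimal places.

0.655

R1: warm=0.74, moderate=0.12; AND[a·b] → w = 0.0888
R2: moderate=0.12, hot=0.22; AND[a·b] → w = 0.0264
R3: moderate=0.12, ¬dim=1−0.43=0.57; OR[a + b − a·b] → w = 0.6216
R4: cool=0.82, moist=0.20; AND[a·b] → w = 0.1640
R5: ¬warm=1−0.74=0.26, moist=0.20, moderate=0.12; AND[a·b] → w = 0.0062
Rules with consequent 'small': {R1, R3} → strengths 0.0888, 0.6216
Aggregate via t-conorm [a + b − a·b]: 0.6552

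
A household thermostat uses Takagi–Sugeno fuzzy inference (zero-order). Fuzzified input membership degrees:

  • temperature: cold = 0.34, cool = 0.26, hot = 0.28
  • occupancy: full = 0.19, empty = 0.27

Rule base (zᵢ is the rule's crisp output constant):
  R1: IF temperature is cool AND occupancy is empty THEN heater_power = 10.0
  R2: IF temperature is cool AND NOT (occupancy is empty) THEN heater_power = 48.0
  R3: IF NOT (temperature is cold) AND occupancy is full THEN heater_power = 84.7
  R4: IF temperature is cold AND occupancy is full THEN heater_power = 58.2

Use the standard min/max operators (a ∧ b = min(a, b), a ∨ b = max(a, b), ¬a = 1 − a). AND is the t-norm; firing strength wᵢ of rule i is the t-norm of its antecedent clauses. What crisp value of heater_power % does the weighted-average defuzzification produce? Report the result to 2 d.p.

R1 (z=10.0): cool=0.26, empty=0.27; AND[min(a, b)] → w = 0.26
R2 (z=48.0): cool=0.26, ¬empty=1−0.27=0.73; AND[min(a, b)] → w = 0.26
R3 (z=84.7): ¬cold=1−0.34=0.66, full=0.19; AND[min(a, b)] → w = 0.19
R4 (z=58.2): cold=0.34, full=0.19; AND[min(a, b)] → w = 0.19
Weighted average = (0.26·10.0 + 0.26·48.0 + 0.19·84.7 + 0.19·58.2) / (0.26 + 0.26 + 0.19 + 0.19)
  = 42.2310 / 0.9000 = 46.92

46.92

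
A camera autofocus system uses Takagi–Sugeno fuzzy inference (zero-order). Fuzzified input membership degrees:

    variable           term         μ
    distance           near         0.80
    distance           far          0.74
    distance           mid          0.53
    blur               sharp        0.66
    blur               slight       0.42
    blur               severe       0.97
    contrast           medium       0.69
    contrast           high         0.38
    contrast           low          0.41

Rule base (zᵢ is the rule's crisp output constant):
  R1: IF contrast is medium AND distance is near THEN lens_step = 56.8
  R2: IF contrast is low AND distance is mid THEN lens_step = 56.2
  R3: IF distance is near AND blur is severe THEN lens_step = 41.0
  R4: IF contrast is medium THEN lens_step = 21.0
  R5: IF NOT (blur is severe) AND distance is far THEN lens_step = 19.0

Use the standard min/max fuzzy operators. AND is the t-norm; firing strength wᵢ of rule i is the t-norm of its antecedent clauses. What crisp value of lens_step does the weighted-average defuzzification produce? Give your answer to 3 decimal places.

42.021

R1 (z=56.8): medium=0.69, near=0.80; AND[min(a, b)] → w = 0.69
R2 (z=56.2): low=0.41, mid=0.53; AND[min(a, b)] → w = 0.41
R3 (z=41.0): near=0.80, severe=0.97; AND[min(a, b)] → w = 0.80
R4 (z=21.0): medium=0.69 → w = 0.69
R5 (z=19.0): ¬severe=1−0.97=0.03, far=0.74; AND[min(a, b)] → w = 0.03
Weighted average = (0.69·56.8 + 0.41·56.2 + 0.80·41.0 + 0.69·21.0 + 0.03·19.0) / (0.69 + 0.41 + 0.80 + 0.69 + 0.03)
  = 110.0940 / 2.6200 = 42.021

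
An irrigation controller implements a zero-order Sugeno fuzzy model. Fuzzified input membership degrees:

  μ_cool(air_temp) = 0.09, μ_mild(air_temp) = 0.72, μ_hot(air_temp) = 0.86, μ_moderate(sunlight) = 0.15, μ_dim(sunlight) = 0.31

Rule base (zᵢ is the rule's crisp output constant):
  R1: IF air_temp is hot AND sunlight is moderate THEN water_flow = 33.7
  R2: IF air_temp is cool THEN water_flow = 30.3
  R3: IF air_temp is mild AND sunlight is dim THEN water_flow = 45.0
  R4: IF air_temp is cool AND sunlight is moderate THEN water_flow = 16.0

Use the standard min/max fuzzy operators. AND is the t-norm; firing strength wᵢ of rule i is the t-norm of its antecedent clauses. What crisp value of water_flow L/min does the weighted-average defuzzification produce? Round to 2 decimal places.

R1 (z=33.7): hot=0.86, moderate=0.15; AND[min(a, b)] → w = 0.15
R2 (z=30.3): cool=0.09 → w = 0.09
R3 (z=45.0): mild=0.72, dim=0.31; AND[min(a, b)] → w = 0.31
R4 (z=16.0): cool=0.09, moderate=0.15; AND[min(a, b)] → w = 0.09
Weighted average = (0.15·33.7 + 0.09·30.3 + 0.31·45.0 + 0.09·16.0) / (0.15 + 0.09 + 0.31 + 0.09)
  = 23.1720 / 0.6400 = 36.21

36.21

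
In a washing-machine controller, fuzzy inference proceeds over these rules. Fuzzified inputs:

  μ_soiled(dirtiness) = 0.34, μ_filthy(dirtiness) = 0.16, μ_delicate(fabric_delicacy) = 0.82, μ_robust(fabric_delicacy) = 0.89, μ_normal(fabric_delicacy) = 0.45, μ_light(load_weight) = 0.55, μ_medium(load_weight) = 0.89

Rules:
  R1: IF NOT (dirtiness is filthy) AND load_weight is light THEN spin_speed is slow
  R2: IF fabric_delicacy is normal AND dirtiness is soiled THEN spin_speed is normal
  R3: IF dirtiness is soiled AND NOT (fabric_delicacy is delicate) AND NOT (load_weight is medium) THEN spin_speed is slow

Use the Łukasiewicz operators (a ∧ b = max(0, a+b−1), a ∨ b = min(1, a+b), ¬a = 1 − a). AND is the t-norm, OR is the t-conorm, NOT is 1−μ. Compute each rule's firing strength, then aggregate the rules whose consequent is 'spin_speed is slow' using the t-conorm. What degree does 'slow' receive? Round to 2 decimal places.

R1: ¬filthy=1−0.16=0.84, light=0.55; AND[max(0, a+b−1)] → w = 0.39
R2: normal=0.45, soiled=0.34; AND[max(0, a+b−1)] → w = 0.00
R3: soiled=0.34, ¬delicate=1−0.82=0.18, ¬medium=1−0.89=0.11; AND[max(0, a+b−1)] → w = 0.00
Rules with consequent 'slow': {R1, R3} → strengths 0.39, 0.00
Aggregate via t-conorm [min(1, a+b)]: 0.39

0.39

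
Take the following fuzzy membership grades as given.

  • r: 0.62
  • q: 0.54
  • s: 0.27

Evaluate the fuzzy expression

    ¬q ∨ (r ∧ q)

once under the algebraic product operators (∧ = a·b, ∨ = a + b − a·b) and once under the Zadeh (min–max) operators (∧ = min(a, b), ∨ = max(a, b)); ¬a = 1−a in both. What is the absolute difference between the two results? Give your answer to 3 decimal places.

0.101

Under algebraic product:
  ¬q = 1 − 0.5400 = 0.4600
  r ∧ q = a·b on (0.6200, 0.5400) = 0.3348
  ¬q ∨ (r ∧ q) = a + b − a·b on (0.4600, 0.3348) = 0.6408
  → value = 0.6408
Under Zadeh (min–max):
  ¬q = 1 − 0.54 = 0.46
  r ∧ q = min(a, b) on (0.62, 0.54) = 0.54
  ¬q ∨ (r ∧ q) = max(a, b) on (0.46, 0.54) = 0.54
  → value = 0.5400
|0.6408 − 0.5400| = 0.101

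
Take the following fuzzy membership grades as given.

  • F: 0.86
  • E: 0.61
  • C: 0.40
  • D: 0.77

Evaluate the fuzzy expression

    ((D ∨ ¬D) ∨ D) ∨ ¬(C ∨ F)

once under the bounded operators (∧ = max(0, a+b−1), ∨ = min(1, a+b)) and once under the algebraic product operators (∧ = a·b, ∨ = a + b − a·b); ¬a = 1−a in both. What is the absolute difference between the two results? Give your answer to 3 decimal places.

0.037

Under bounded:
  ¬D = 1 − 0.77 = 0.23
  D ∨ ¬D = min(1, a+b) on (0.77, 0.23) = 1.00
  (D ∨ ¬D) ∨ D = min(1, a+b) on (1.00, 0.77) = 1.00
  C ∨ F = min(1, a+b) on (0.40, 0.86) = 1.00
  ¬(C ∨ F) = 1 − 1.00 = 0.00
  ((D ∨ ¬D) ∨ D) ∨ ¬(C ∨ F) = min(1, a+b) on (1.00, 0.00) = 1.00
  → value = 1.0000
Under algebraic product:
  ¬D = 1 − 0.7700 = 0.2300
  D ∨ ¬D = a + b − a·b on (0.7700, 0.2300) = 0.8229
  (D ∨ ¬D) ∨ D = a + b − a·b on (0.8229, 0.7700) = 0.9593
  C ∨ F = a + b − a·b on (0.4000, 0.8600) = 0.9160
  ¬(C ∨ F) = 1 − 0.9160 = 0.0840
  ((D ∨ ¬D) ∨ D) ∨ ¬(C ∨ F) = a + b − a·b on (0.9593, 0.0840) = 0.9627
  → value = 0.9627
|1.0000 − 0.9627| = 0.037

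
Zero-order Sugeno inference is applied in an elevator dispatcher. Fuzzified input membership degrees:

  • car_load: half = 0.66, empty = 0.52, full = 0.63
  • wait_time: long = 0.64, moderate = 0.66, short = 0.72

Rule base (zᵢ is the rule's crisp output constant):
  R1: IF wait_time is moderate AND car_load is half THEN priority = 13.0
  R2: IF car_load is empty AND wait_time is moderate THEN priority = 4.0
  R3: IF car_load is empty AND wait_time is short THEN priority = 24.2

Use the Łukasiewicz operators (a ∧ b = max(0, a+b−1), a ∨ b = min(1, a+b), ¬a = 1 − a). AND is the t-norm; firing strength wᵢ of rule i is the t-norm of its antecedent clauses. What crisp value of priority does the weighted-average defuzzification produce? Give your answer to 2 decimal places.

14.44

R1 (z=13.0): moderate=0.66, half=0.66; AND[max(0, a+b−1)] → w = 0.32
R2 (z=4.0): empty=0.52, moderate=0.66; AND[max(0, a+b−1)] → w = 0.18
R3 (z=24.2): empty=0.52, short=0.72; AND[max(0, a+b−1)] → w = 0.24
Weighted average = (0.32·13.0 + 0.18·4.0 + 0.24·24.2) / (0.32 + 0.18 + 0.24)
  = 10.6880 / 0.7400 = 14.44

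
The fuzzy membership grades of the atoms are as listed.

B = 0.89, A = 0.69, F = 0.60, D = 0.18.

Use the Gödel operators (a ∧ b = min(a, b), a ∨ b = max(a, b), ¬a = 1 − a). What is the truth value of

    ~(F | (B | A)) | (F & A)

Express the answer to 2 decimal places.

B | A = max(a, b) on (0.89, 0.69) = 0.89
F | (B | A) = max(a, b) on (0.60, 0.89) = 0.89
~(F | (B | A)) = 1 − 0.89 = 0.11
F & A = min(a, b) on (0.60, 0.69) = 0.60
~(F | (B | A)) | (F & A) = max(a, b) on (0.11, 0.60) = 0.60

0.60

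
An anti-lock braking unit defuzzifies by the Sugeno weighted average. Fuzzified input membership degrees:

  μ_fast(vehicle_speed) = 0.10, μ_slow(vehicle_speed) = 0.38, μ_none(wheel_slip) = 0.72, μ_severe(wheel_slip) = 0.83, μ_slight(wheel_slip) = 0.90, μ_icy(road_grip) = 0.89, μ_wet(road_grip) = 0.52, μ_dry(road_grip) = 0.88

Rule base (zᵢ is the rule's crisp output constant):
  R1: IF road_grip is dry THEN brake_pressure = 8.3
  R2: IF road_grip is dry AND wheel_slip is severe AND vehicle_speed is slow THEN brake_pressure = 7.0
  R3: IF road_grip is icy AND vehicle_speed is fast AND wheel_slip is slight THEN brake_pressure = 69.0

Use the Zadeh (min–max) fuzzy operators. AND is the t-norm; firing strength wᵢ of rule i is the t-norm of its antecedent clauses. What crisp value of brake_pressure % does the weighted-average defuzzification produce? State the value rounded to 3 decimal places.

12.400

R1 (z=8.3): dry=0.88 → w = 0.88
R2 (z=7.0): dry=0.88, severe=0.83, slow=0.38; AND[min(a, b)] → w = 0.38
R3 (z=69.0): icy=0.89, fast=0.10, slight=0.90; AND[min(a, b)] → w = 0.10
Weighted average = (0.88·8.3 + 0.38·7.0 + 0.10·69.0) / (0.88 + 0.38 + 0.10)
  = 16.8640 / 1.3600 = 12.400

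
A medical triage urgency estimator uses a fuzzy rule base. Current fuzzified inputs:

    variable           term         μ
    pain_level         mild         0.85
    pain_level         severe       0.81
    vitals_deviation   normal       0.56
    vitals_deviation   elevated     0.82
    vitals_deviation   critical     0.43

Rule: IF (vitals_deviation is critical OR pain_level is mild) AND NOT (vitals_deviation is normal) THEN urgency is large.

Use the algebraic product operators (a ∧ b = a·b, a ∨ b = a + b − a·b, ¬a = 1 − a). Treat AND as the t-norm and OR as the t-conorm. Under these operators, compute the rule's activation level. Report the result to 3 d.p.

firing strength: (critical=0.43 OR mild=0.85) = 0.9145; AND[a·b] with ¬normal=1−0.56=0.44 → w = 0.4024

0.402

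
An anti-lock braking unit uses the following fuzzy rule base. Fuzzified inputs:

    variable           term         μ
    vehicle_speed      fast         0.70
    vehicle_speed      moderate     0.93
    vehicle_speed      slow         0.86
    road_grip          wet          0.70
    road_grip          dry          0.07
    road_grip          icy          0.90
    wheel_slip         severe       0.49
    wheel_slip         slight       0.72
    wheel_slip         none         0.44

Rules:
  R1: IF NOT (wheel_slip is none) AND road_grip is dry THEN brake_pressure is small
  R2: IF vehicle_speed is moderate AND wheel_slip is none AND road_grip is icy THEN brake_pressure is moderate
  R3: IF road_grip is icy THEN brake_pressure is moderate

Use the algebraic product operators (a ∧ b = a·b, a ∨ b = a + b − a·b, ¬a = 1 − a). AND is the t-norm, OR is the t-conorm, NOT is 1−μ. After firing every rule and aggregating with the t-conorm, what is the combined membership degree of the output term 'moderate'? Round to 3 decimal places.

0.937

R1: ¬none=1−0.44=0.56, dry=0.07; AND[a·b] → w = 0.0392
R2: moderate=0.93, none=0.44, icy=0.90; AND[a·b] → w = 0.3683
R3: icy=0.90 → w = 0.9000
Rules with consequent 'moderate': {R2, R3} → strengths 0.3683, 0.9000
Aggregate via t-conorm [a + b − a·b]: 0.9368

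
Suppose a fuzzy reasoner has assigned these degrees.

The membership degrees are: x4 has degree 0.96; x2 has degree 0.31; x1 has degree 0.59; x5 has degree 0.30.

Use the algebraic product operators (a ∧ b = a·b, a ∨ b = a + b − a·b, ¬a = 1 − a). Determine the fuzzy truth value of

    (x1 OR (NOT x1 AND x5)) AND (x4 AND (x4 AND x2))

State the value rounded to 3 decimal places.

0.183

NOT x1 = 1 − 0.5900 = 0.4100
NOT x1 AND x5 = a·b on (0.4100, 0.3000) = 0.1230
x1 OR (NOT x1 AND x5) = a + b − a·b on (0.5900, 0.1230) = 0.6404
x4 AND x2 = a·b on (0.9600, 0.3100) = 0.2976
x4 AND (x4 AND x2) = a·b on (0.9600, 0.2976) = 0.2857
(x1 OR (NOT x1 AND x5)) AND (x4 AND (x4 AND x2)) = a·b on (0.6404, 0.2857) = 0.1830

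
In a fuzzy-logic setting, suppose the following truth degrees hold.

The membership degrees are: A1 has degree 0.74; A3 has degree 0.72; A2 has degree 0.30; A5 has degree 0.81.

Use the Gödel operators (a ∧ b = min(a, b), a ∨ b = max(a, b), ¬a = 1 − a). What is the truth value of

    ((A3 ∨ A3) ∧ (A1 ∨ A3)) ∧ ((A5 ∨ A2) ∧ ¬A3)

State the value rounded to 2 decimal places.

A3 ∨ A3 = max(a, b) on (0.72, 0.72) = 0.72
A1 ∨ A3 = max(a, b) on (0.74, 0.72) = 0.74
(A3 ∨ A3) ∧ (A1 ∨ A3) = min(a, b) on (0.72, 0.74) = 0.72
A5 ∨ A2 = max(a, b) on (0.81, 0.30) = 0.81
¬A3 = 1 − 0.72 = 0.28
(A5 ∨ A2) ∧ ¬A3 = min(a, b) on (0.81, 0.28) = 0.28
((A3 ∨ A3) ∧ (A1 ∨ A3)) ∧ ((A5 ∨ A2) ∧ ¬A3) = min(a, b) on (0.72, 0.28) = 0.28

0.28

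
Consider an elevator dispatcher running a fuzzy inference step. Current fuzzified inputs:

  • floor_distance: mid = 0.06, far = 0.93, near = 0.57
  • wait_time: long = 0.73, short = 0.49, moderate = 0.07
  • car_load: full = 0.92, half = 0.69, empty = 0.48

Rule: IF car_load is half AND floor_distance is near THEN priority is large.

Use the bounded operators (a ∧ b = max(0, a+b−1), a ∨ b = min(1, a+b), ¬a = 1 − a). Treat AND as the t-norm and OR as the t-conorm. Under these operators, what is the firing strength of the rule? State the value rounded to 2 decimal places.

0.26

firing strength: half=0.69, near=0.57; AND[max(0, a+b−1)] → w = 0.26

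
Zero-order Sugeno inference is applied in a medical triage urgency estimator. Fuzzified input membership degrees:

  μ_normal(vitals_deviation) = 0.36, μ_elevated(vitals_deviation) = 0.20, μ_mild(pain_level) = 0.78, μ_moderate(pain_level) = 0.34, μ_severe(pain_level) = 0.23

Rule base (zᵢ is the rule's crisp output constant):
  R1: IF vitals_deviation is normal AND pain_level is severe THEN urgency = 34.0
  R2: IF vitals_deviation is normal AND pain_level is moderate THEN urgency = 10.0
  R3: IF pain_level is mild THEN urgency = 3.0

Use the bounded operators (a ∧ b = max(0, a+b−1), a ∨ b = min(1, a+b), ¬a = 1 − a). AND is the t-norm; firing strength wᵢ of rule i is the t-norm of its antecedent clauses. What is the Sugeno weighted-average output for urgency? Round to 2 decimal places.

3.00

R1 (z=34.0): normal=0.36, severe=0.23; AND[max(0, a+b−1)] → w = 0.00
R2 (z=10.0): normal=0.36, moderate=0.34; AND[max(0, a+b−1)] → w = 0.00
R3 (z=3.0): mild=0.78 → w = 0.78
Weighted average = (0.00·34.0 + 0.00·10.0 + 0.78·3.0) / (0.00 + 0.00 + 0.78)
  = 2.3400 / 0.7800 = 3.00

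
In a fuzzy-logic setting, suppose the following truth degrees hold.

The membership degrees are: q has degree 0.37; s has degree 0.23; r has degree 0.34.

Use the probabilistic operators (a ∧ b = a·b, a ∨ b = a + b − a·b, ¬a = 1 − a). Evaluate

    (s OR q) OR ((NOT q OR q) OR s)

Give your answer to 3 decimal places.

s OR q = a + b − a·b on (0.2300, 0.3700) = 0.5149
NOT q = 1 − 0.3700 = 0.6300
NOT q OR q = a + b − a·b on (0.6300, 0.3700) = 0.7669
(NOT q OR q) OR s = a + b − a·b on (0.7669, 0.2300) = 0.8205
(s OR q) OR ((NOT q OR q) OR s) = a + b − a·b on (0.5149, 0.8205) = 0.9129

0.913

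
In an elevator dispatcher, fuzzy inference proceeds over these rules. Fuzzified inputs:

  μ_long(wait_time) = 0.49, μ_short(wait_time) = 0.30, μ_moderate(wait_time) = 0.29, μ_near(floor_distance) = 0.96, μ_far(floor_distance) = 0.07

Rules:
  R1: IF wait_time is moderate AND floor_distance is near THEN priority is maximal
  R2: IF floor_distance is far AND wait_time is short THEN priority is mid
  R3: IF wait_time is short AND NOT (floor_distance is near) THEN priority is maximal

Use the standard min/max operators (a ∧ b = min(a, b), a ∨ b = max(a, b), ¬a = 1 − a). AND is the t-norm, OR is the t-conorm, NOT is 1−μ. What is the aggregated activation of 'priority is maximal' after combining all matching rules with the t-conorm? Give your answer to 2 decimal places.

0.29

R1: moderate=0.29, near=0.96; AND[min(a, b)] → w = 0.29
R2: far=0.07, short=0.30; AND[min(a, b)] → w = 0.07
R3: short=0.30, ¬near=1−0.96=0.04; AND[min(a, b)] → w = 0.04
Rules with consequent 'maximal': {R1, R3} → strengths 0.29, 0.04
Aggregate via t-conorm [max(a, b)]: 0.29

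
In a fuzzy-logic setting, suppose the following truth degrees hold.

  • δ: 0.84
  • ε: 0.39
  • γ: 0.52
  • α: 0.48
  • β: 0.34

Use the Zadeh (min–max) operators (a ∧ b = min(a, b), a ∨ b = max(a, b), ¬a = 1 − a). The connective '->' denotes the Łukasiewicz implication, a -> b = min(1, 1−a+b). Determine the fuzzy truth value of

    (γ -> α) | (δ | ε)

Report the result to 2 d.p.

0.96

γ -> α  [Łukasiewicz: min(1, 1−a+b)] with a=0.52, b=0.48 → 0.96
δ | ε = max(a, b) on (0.84, 0.39) = 0.84
(γ -> α) | (δ | ε) = max(a, b) on (0.96, 0.84) = 0.96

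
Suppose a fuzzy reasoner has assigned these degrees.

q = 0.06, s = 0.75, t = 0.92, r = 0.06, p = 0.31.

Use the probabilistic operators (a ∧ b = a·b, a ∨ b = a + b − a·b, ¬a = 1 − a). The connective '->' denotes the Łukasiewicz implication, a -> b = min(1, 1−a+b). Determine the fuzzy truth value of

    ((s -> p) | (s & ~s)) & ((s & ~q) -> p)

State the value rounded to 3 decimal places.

s -> p  [Łukasiewicz: min(1, 1−a+b)] with a=0.7500, b=0.3100 → 0.5600
~s = 1 − 0.7500 = 0.2500
s & ~s = a·b on (0.7500, 0.2500) = 0.1875
(s -> p) | (s & ~s) = a + b − a·b on (0.5600, 0.1875) = 0.6425
~q = 1 − 0.0600 = 0.9400
s & ~q = a·b on (0.7500, 0.9400) = 0.7050
(s & ~q) -> p  [Łukasiewicz: min(1, 1−a+b)] with a=0.7050, b=0.3100 → 0.6050
((s -> p) | (s & ~s)) & ((s & ~q) -> p) = a·b on (0.6425, 0.6050) = 0.3887

0.389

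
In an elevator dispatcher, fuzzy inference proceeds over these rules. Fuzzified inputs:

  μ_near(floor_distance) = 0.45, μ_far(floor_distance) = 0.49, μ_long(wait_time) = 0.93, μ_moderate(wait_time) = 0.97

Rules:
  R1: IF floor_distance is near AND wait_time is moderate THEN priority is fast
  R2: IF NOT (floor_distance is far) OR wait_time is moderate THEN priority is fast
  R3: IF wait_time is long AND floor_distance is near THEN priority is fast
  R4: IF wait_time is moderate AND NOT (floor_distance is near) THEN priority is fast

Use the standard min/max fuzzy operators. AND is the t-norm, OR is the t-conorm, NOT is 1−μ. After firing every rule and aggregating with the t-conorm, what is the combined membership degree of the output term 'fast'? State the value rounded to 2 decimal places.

0.97

R1: near=0.45, moderate=0.97; AND[min(a, b)] → w = 0.45
R2: ¬far=1−0.49=0.51, moderate=0.97; OR[max(a, b)] → w = 0.97
R3: long=0.93, near=0.45; AND[min(a, b)] → w = 0.45
R4: moderate=0.97, ¬near=1−0.45=0.55; AND[min(a, b)] → w = 0.55
Rules with consequent 'fast': {R1, R2, R3, R4} → strengths 0.45, 0.97, 0.45, 0.55
Aggregate via t-conorm [max(a, b)]: 0.97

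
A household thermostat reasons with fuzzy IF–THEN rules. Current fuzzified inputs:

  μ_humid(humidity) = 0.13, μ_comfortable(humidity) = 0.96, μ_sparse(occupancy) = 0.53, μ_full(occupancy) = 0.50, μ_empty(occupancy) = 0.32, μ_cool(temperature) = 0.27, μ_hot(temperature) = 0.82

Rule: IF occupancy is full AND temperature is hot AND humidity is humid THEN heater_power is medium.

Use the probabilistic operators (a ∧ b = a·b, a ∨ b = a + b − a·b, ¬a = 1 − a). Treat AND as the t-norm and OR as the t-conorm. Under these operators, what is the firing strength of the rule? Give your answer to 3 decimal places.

0.053

firing strength: full=0.50, hot=0.82, humid=0.13; AND[a·b] → w = 0.0533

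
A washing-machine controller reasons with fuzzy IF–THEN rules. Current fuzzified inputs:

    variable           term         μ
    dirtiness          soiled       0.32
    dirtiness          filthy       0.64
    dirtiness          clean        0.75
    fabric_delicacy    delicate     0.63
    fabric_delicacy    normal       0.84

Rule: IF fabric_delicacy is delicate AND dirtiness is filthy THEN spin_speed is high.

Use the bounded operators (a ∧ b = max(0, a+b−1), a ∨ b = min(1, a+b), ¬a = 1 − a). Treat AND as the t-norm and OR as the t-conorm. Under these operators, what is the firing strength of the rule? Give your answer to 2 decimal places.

0.27

firing strength: delicate=0.63, filthy=0.64; AND[max(0, a+b−1)] → w = 0.27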